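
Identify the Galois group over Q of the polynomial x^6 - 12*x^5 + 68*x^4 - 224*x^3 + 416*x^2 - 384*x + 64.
A_4, A_4 acting on 6 points

The polynomial f is an irreducible sextic over Q, so G = Gal(f/Q) is one of the 16 transitive subgroups 6T1, ..., 6T16 of S_6. The discriminant of f is 164995463643136 = 12845056^2, a perfect square, so G is contained in A_6. The transitive groups of degree 6 contained in A_6 are: A_4 (6T4, order 12), S_4 (6T7, order 24), (C_3 x C_3) : C_4 (6T10, order 36), PSL(2,5) (6T12, order 60), A_6 (6T15, order 360). By Dedekind's theorem, for a prime p not dividing disc(f) the degrees of the irreducible factors of f mod p form the cycle type of an element of G. Factoring f modulo the 33 such primes p <= 149 (skipping 2, 7, which divide the discriminant), each new pattern first appears at: mod 3: f = (x^3 + x^2 + 2x + 1)(x^3 + 2x^2 + x + 1), pattern 3+3; mod 13: f = (x + 2)(x + 7)(x^2 + 9x + 9)(x^2 + 9x + 10), pattern 2+2+1+1. No other pattern occurs in this range, so the set of observed cycle types is {3+3, 2+2+1+1}. The candidates containing elements of all these cycle types are A_4 (6T4) of order 12, S_4 (6T7) of order 24, (C_3 x C_3) : C_4 (6T10) of order 36, PSL(2,5) (6T12) of order 60, A_6 (6T15) of order 360; the others are excluded. The observed types are precisely the cycle types that occur in A_4 (6T4) (apart from the identity). Each of the other remaining candidates has further cycle types, and by the Chebotarev density theorem the matching factorization patterns would occur for a proportion of primes equal to their share of the group: S_4 (6T7) additionally contains elements of type 4+2 (6 of its 24 elements, about 25% of primes); (C_3 x C_3) : C_4 (6T10) additionally contains elements of type 4+2, 3+1+1+1 (22 of its 36 elements, about 61% of primes); PSL(2,5) (6T12) additionally contains elements of type 5+1 (24 of its 60 elements, about 40% of primes); A_6 (6T15) additionally contains elements of type 5+1, 4+2, 3+1+1+1 (274 of its 360 elements, about 76% of primes). None of the 33 primes tested shows any such pattern (for each of these groups the chance of that is below 10^-4), which rules them out. Hence G = A_4 (6T4), of order 12.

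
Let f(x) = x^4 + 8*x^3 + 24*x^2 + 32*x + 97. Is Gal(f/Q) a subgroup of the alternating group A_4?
Yes

The polynomial is irreducible of degree 4 over Q. Its discriminant is 136048896 = 11664^2, a perfect square. A Galois group lies in the alternating group exactly when the discriminant is a square in Q, so the Galois group (V_4) is contained in A_4.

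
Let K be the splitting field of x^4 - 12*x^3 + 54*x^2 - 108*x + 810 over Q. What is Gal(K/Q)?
V_4, the Klein four-group

The polynomial is an irreducible quartic over Q and its discriminant is 99179645184 = 314928^2, a perfect square, so the Galois group is contained in A_4. The resolvent cubic y^3 - 54*y^2 - 1944*y + 46656 splits completely over Q, which gives the Klein four-group V_4.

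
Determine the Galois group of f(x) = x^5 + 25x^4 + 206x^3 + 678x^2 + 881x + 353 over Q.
The polynomial f is an irreducible quintic over Q, so G = Gal(f/Q) is a transitive subgroup of S_5: one of C_5 (5T1, order 5), D_5 (5T2, order 10), F_20 (5T3, order 20), A_5 (5T4, order 60) or S_5 (5T5, order 120). The discriminant of f is 8121314443264 = 2849792^2, a perfect square, so G is contained in A_5. The transitive groups of degree 5 contained in A_5 are: C_5 (5T1, order 5), D_5 (5T2, order 10), A_5 (5T4, order 60). By Dedekind's theorem, for a prime p not dividing disc(f) the degrees of the irreducible factors of f mod p form the cycle type of an element of G. Factoring f modulo the 14 such primes p <= 59 (skipping 2, 11, 23, which divide the discriminant), each new pattern first appears at: mod 3: f = (x^5 + x^4 + 2x^3 + 2x + 2), pattern 5; mod 43: f = (x + 16)(x + 21)(x + 22)(x + 25)(x + 27), pattern 1+1+1+1+1. No other pattern occurs in this range, so the set of observed cycle types is {5, 1+1+1+1+1}. The candidates containing elements of all these cycle types are C_5 (5T1) of order 5, D_5 (5T2) of order 10, A_5 (5T4) of order 60; the others are excluded. The observed types are precisely the cycle types that occur in C_5 (5T1). Each of the other remaining candidates has further cycle types, and by the Chebotarev density theorem the matching factorization patterns would occur for a proportion of primes equal to their share of the group: D_5 (5T2) additionally contains elements of type 2+2+1 (5 of its 10 elements, about 50% of primes); A_5 (5T4) additionally contains elements of type 3+1+1, 2+2+1 (35 of its 60 elements, about 58% of primes). None of the 14 primes tested shows any such pattern (for each of these groups the chance of that is below 10^-4), which rules them out. Hence G = C_5 (5T1), of order 5.

C_5 (also written C5)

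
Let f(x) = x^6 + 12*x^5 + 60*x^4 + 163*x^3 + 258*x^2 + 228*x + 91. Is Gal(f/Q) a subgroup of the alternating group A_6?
The polynomial is irreducible of degree 6 over Q. Its discriminant is -177147, which is not a perfect square. A Galois group lies in the alternating group exactly when the discriminant is a square in Q, so the Galois group (C_3 x S_3) is not contained in A_6.

No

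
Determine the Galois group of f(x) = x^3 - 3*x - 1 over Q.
The polynomial is an irreducible cubic over Q and its discriminant is 81 = 9^2, a perfect square. For an irreducible cubic, a square discriminant forces the Galois group to be A_3, the cyclic group of order 3.

C_3 (order 3)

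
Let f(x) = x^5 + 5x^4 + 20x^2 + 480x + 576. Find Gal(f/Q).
5T2: D_5

The polynomial f is an irreducible quintic over Q, so G = Gal(f/Q) is a transitive subgroup of S_5: one of C_5 (5T1, order 5), D_5 (5T2, order 10), F_20 (5T3, order 20), A_5 (5T4, order 60) or S_5 (5T5, order 120). The discriminant of f is 2415919104000000 = 49152000^2, a perfect square, so G is contained in A_5. The transitive groups of degree 5 contained in A_5 are: C_5 (5T1, order 5), D_5 (5T2, order 10), A_5 (5T4, order 60). By Dedekind's theorem, for a prime p not dividing disc(f) the degrees of the irreducible factors of f mod p form the cycle type of an element of G. Factoring f modulo the 23 such primes p <= 101 (skipping 2, 3, 5, which divide the discriminant), each new pattern first appears at: mod 7: f = (x^5 + 5x^4 + 6x^2 + 4x + 2), pattern 5; mod 17: f = (x + 10)(x^2 + 13x + 9)(x^2 + 16x + 3), pattern 2+2+1. No other pattern occurs in this range, so the set of observed cycle types is {5, 2+2+1}. The candidates containing elements of all these cycle types are D_5 (5T2) of order 10, A_5 (5T4) of order 60; the others are excluded. The observed types are precisely the cycle types that occur in D_5 (5T2) (apart from the identity). Each of the other remaining candidates has further cycle types, and by the Chebotarev density theorem the matching factorization patterns would occur for a proportion of primes equal to their share of the group: A_5 (5T4) additionally contains elements of type 3+1+1 (20 of its 60 elements, about 33% of primes). None of the 23 primes tested shows any such pattern (for each of these groups the chance of that is below 10^-4), which rules them out. Hence G = D_5 (5T2), of order 10.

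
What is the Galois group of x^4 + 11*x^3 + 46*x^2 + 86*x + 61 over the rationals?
C_4 (also written C4)

The polynomial is an irreducible quartic over Q and its discriminant is 125, which is not a perfect square, so the Galois group is not contained in A_4. The resolvent cubic y^3 - 46*y^2 + 702*y - 3553 has exactly one rational root, so the Galois group is C_4 or D_4. The quartic becomes reducible over Q(sqrt(disc)), so the group is C_4.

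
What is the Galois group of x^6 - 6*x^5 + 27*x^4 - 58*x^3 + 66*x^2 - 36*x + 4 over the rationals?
The polynomial f is an irreducible sextic over Q, so G = Gal(f/Q) is one of the 16 transitive subgroups 6T1, ..., 6T16 of S_6. The discriminant of f is 132239526912, which is not a perfect square, so G is not contained in A_6. The transitive groups of degree 6 not contained in A_6 are: C_6 (6T1, order 6), S_3 (6T2, order 6), D_6 (6T3, order 12), C_3 x S_3 (6T5, order 18), A_4 x C_2 (6T6, order 24), S_4 (6T8, order 24), S_3 x S_3 (6T9, order 36), S_4 x C_2 (6T11, order 48), (S_3 x S_3) : C_2 (6T13, order 72), PGL(2,5) (6T14, order 120), S_6 (6T16, order 720). By Dedekind's theorem, for a prime p not dividing disc(f) the degrees of the irreducible factors of f mod p form the cycle type of an element of G. Factoring f modulo the 79 such primes p <= 419 (skipping 2, 3, which divide the discriminant), each new pattern first appears at: mod 5: f = (x^6 + 4x^5 + 2x^4 + 2x^3 + x^2 + 4x + 4), pattern 6; mod 7: f = (x^2 + 2)(x^2 + 2x + 3)(x^2 + 6x + 3), pattern 2+2+2; mod 11: f = (x + 1)(x + 7)(x^2 + x + 6)(x^2 + 7x + 9), pattern 2+2+1+1; mod 13: f = (x^3 + 10x^2 + 8x + 11)(x^3 + 10x^2 + 10x + 11), pattern 3+3; mod 97: f = (x + 5)(x + 14)(x + 22)(x + 24)(x + 56)(x + 67), pattern 1+1+1+1+1+1. No other pattern occurs in this range, so the set of observed cycle types is {6, 2+2+2, 2+2+1+1, 3+3, 1+1+1+1+1+1}. The candidates containing elements of all these cycle types are D_6 (6T3) of order 12, A_4 x C_2 (6T6) of order 24, S_3 x S_3 (6T9) of order 36, S_4 x C_2 (6T11) of order 48, (S_3 x S_3) : C_2 (6T13) of order 72, PGL(2,5) (6T14) of order 120, S_6 (6T16) of order 720; the others are excluded. The observed types are precisely the cycle types that occur in D_6 (6T3). Each of the other remaining candidates has further cycle types, and by the Chebotarev density theorem the matching factorization patterns would occur for a proportion of primes equal to their share of the group: A_4 x C_2 (6T6) additionally contains elements of type 2+1+1+1+1 (3 of its 24 elements, about 12% of primes); S_3 x S_3 (6T9) additionally contains elements of type 3+1+1+1 (4 of its 36 elements, about 11% of primes); S_4 x C_2 (6T11) additionally contains elements of type 4+2, 4+1+1, 2+1+1+1+1 (15 of its 48 elements, about 31% of primes); (S_3 x S_3) : C_2 (6T13) additionally contains elements of type 4+2, 3+2+1, 3+1+1+1, 2+1+1+1+1 (40 of its 72 elements, about 56% of primes); PGL(2,5) (6T14) additionally contains elements of type 5+1, 4+1+1 (54 of its 120 elements, about 45% of primes); S_6 (6T16) additionally contains elements of type 5+1, 4+2, 4+1+1, 3+2+1, 3+1+1+1, 2+1+1+1+1 (499 of its 720 elements, about 69% of primes). None of the 79 primes tested shows any such pattern (for each of these groups the chance of that is below 10^-4), which rules them out. Hence G = D_6 (6T3), of order 12.

D_6, the dihedral group of order 12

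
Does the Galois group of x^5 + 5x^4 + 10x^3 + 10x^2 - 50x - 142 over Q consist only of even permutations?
Yes

The polynomial is irreducible of degree 5 over Q. Its discriminant is 58564000000 = 242000^2, a perfect square. A Galois group lies in the alternating group exactly when the discriminant is a square in Q, so the Galois group (A_5) is contained in A_5.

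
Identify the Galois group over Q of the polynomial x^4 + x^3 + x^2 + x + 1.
C_4

The polynomial is an irreducible quartic over Q and its discriminant is 125, which is not a perfect square, so the Galois group is not contained in A_4. The resolvent cubic y^3 - y^2 - 3*y + 2 has exactly one rational root, so the Galois group is C_4 or D_4. The quartic becomes reducible over Q(sqrt(disc)), so the group is C_4.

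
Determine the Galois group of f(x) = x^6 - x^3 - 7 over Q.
The polynomial f is an irreducible sextic over Q, so G = Gal(f/Q) is one of the 16 transitive subgroups 6T1, ..., 6T16 of S_6. The discriminant of f is 871199469, which is not a perfect square, so G is not contained in A_6. The transitive groups of degree 6 not contained in A_6 are: C_6 (6T1, order 6), S_3 (6T2, order 6), D_6 (6T3, order 12), C_3 x S_3 (6T5, order 18), A_4 x C_2 (6T6, order 24), S_4 (6T8, order 24), S_3 x S_3 (6T9, order 36), S_4 x C_2 (6T11, order 48), (S_3 x S_3) : C_2 (6T13, order 72), PGL(2,5) (6T14, order 120), S_6 (6T16, order 720). By Dedekind's theorem, for a prime p not dividing disc(f) the degrees of the irreducible factors of f mod p form the cycle type of an element of G. Factoring f modulo the 16 such primes p <= 67 (skipping 3, 7, 29, which divide the discriminant), each new pattern first appears at: mod 2: f = (x^6 + x^3 + 1), pattern 6; mod 5: f = (x + 1)(x + 2)(x^2 + 3x + 4)(x^2 + 4x + 1), pattern 2+2+1+1; mod 13: f = (x + 2)(x + 5)(x + 6)(x^3 + 4), pattern 3+1+1+1; mod 19: f = (x^2 + 10x + 15)(x^2 + 13x + 13)(x^2 + 15x + 10), pattern 2+2+2; mod 67: f = (x^3 + 18)(x^3 + 48), pattern 3+3. No other pattern occurs in this range, so the set of observed cycle types is {6, 2+2+1+1, 3+1+1+1, 2+2+2, 3+3}. The candidates containing elements of all these cycle types are S_3 x S_3 (6T9) of order 36, (S_3 x S_3) : C_2 (6T13) of order 72, S_6 (6T16) of order 720; the others are excluded. The observed types are precisely the cycle types that occur in S_3 x S_3 (6T9) (apart from the identity). Each of the other remaining candidates has further cycle types, and by the Chebotarev density theorem the matching factorization patterns would occur for a proportion of primes equal to their share of the group: (S_3 x S_3) : C_2 (6T13) additionally contains elements of type 4+2, 3+2+1, 2+1+1+1+1 (36 of its 72 elements, about 50% of primes); S_6 (6T16) additionally contains elements of type 5+1, 4+2, 4+1+1, 3+2+1, 2+1+1+1+1 (459 of its 720 elements, about 64% of primes). None of the 16 primes tested shows any such pattern (for each of these groups the chance of that is below 10^-4), which rules them out. Hence G = S_3 x S_3 (6T9), of order 36.

S_3 x S_3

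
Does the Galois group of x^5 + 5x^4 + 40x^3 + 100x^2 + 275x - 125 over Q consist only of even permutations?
No

The polynomial is irreducible of degree 5 over Q. Its discriminant is 64800000000000, which is not a perfect square. A Galois group lies in the alternating group exactly when the discriminant is a square in Q, so the Galois group (F_20) is not contained in A_5.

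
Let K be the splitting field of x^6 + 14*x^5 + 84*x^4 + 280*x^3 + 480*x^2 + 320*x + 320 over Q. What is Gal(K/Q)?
The polynomial f is an irreducible sextic over Q, so G = Gal(f/Q) is one of the 16 transitive subgroups 6T1, ..., 6T16 of S_6. The discriminant of f is 564385546240000 = 23756800^2, a perfect square, so G is contained in A_6. The transitive groups of degree 6 contained in A_6 are: A_4 (6T4, order 12), S_4 (6T7, order 24), (C_3 x C_3) : C_4 (6T10, order 36), PSL(2,5) (6T12, order 60), A_6 (6T15, order 360). By Dedekind's theorem, for a prime p not dividing disc(f) the degrees of the irreducible factors of f mod p form the cycle type of an element of G. Factoring f modulo the 19 such primes p <= 79 (skipping 2, 5, 29, which divide the discriminant), each new pattern first appears at: mod 3: f = (x^2 + x + 2)(x^4 + x^3 + 2x + 1), pattern 4+2; mod 11: f = (x^3 + 8x + 5)(x^3 + 3x^2 + 10x + 9), pattern 3+3; mod 19: f = (x + 5)(x + 7)(x^2 + 9x + 10)(x^2 + 12x + 2), pattern 2+2+1+1; mod 61: f = (x + 11)(x + 25)(x + 58)(x^3 + 42x^2 + 56x + 51), pattern 3+1+1+1. No other pattern occurs in this range, so the set of observed cycle types is {4+2, 3+3, 2+2+1+1, 3+1+1+1}. The candidates containing elements of all these cycle types are (C_3 x C_3) : C_4 (6T10) of order 36, A_6 (6T15) of order 360; the others are excluded. The observed types are precisely the cycle types that occur in (C_3 x C_3) : C_4 (6T10) (apart from the identity). Each of the other remaining candidates has further cycle types, and by the Chebotarev density theorem the matching factorization patterns would occur for a proportion of primes equal to their share of the group: A_6 (6T15) additionally contains elements of type 5+1 (144 of its 360 elements, about 40% of primes). None of the 19 primes tested shows any such pattern (for each of these groups the chance of that is below 10^-4), which rules them out. Hence G = (C_3 x C_3) : C_4 (6T10), of order 36.

(C_3 x C_3) : C_4 (also written G36+)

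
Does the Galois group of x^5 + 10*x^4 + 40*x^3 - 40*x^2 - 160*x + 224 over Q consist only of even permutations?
The polynomial is irreducible of degree 5 over Q. Its discriminant is 165888000000000, which is not a perfect square. A Galois group lies in the alternating group exactly when the discriminant is a square in Q, so the Galois group (F_20) is not contained in A_5.

No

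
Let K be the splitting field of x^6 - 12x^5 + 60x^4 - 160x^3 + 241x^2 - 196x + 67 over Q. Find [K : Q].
The degree of the splitting field over Q equals the order of the Galois group, so first determine the group. The polynomial f is an irreducible sextic over Q, so G = Gal(f/Q) is one of the 16 transitive subgroups 6T1, ..., 6T16 of S_6. The discriminant of f is 61504 = 248^2, a perfect square, so G is contained in A_6. The transitive groups of degree 6 contained in A_6 are: A_4 (6T4, order 12), S_4 (6T7, order 24), (C_3 x C_3) : C_4 (6T10, order 36), PSL(2,5) (6T12, order 60), A_6 (6T15, order 360). By Dedekind's theorem, for a prime p not dividing disc(f) the degrees of the irreducible factors of f mod p form the cycle type of an element of G. Factoring f modulo the 79 such primes p <= 419 (skipping 2, 31, which divide the discriminant), each new pattern first appears at: mod 3: f = (x^2 + 2x + 2)(x^4 + x^3 + 2x^2 + 2x + 2), pattern 4+2; mod 5: f = (x^3 + x + 4)(x^3 + 3x^2 + 4x + 3), pattern 3+3; mod 11: f = (x + 1)(x + 6)(x^2 + 3)(x^2 + 3x + 8), pattern 2+2+1+1; mod 67: f = (x)(x + 1)(x + 9)(x + 54)(x + 62)(x + 63), pattern 1+1+1+1+1+1. No other pattern occurs in this range, so the set of observed cycle types is {4+2, 3+3, 2+2+1+1, 1+1+1+1+1+1}. The candidates containing elements of all these cycle types are S_4 (6T7) of order 24, (C_3 x C_3) : C_4 (6T10) of order 36, A_6 (6T15) of order 360; the others are excluded. The observed types are precisely the cycle types that occur in S_4 (6T7). Each of the other remaining candidates has further cycle types, and by the Chebotarev density theorem the matching factorization patterns would occur for a proportion of primes equal to their share of the group: (C_3 x C_3) : C_4 (6T10) additionally contains elements of type 3+1+1+1 (4 of its 36 elements, about 11% of primes); A_6 (6T15) additionally contains elements of type 5+1, 3+1+1+1 (184 of its 360 elements, about 51% of primes). None of the 79 primes tested shows any such pattern (for each of these groups the chance of that is below 10^-4), which rules them out. Hence G = S_4 (6T7), of order 24. The Galois group S_4 (6T7) has order 24, so the splitting field has degree 24 over Q.

24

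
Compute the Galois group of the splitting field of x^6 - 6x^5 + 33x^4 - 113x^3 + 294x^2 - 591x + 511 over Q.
C_3 x S_3 (also written G18)

The polynomial f is an irreducible sextic over Q, so G = Gal(f/Q) is one of the 16 transitive subgroups 6T1, ..., 6T16 of S_6. The discriminant of f is -401254544639403, which is not a perfect square, so G is not contained in A_6. The transitive groups of degree 6 not contained in A_6 are: C_6 (6T1, order 6), S_3 (6T2, order 6), D_6 (6T3, order 12), C_3 x S_3 (6T5, order 18), A_4 x C_2 (6T6, order 24), S_4 (6T8, order 24), S_3 x S_3 (6T9, order 36), S_4 x C_2 (6T11, order 48), (S_3 x S_3) : C_2 (6T13, order 72), PGL(2,5) (6T14, order 120), S_6 (6T16, order 720). By Dedekind's theorem, for a prime p not dividing disc(f) the degrees of the irreducible factors of f mod p form the cycle type of an element of G. Factoring f modulo the 33 such primes p <= 151 (skipping 3, 7, 13, which divide the discriminant), each new pattern first appears at: mod 2: f = (x^6 + x^4 + x^3 + x + 1), pattern 6; mod 17: f = (x^2 + 4x + 1)(x^2 + 8x + 5)(x^2 + 16x + 7), pattern 2+2+2; mod 19: f = (x^3 + 16x^2 + 11)(x^3 + 16x^2 + 5x + 5), pattern 3+3; mod 31: f = (x + 2)(x + 8)(x + 18)(x^3 + 28x^2 + 14x + 12), pattern 3+1+1+1; mod 73: f = (x)(x + 10)(x + 16)(x + 22)(x + 44)(x + 48), pattern 1+1+1+1+1+1. No other pattern occurs in this range, so the set of observed cycle types is {6, 2+2+2, 3+3, 3+1+1+1, 1+1+1+1+1+1}. The candidates containing elements of all these cycle types are C_3 x S_3 (6T5) of order 18, S_3 x S_3 (6T9) of order 36, (S_3 x S_3) : C_2 (6T13) of order 72, S_6 (6T16) of order 720; the others are excluded. The observed types are precisely the cycle types that occur in C_3 x S_3 (6T5). Each of the other remaining candidates has further cycle types, and by the Chebotarev density theorem the matching factorization patterns would occur for a proportion of primes equal to their share of the group: S_3 x S_3 (6T9) additionally contains elements of type 2+2+1+1 (9 of its 36 elements, about 25% of primes); (S_3 x S_3) : C_2 (6T13) additionally contains elements of type 4+2, 3+2+1, 2+2+1+1, 2+1+1+1+1 (45 of its 72 elements, about 62% of primes); S_6 (6T16) additionally contains elements of type 5+1, 4+2, 4+1+1, 3+2+1, 2+2+1+1, 2+1+1+1+1 (504 of its 720 elements, about 70% of primes). None of the 33 primes tested shows any such pattern (for each of these groups the chance of that is below 10^-4), which rules them out. Hence G = C_3 x S_3 (6T5), of order 18.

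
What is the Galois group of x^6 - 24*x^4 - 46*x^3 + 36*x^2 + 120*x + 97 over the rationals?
The polynomial f is an irreducible sextic over Q, so G = Gal(f/Q) is one of the 16 transitive subgroups 6T1, ..., 6T16 of S_6. The discriminant of f is 3136192620244992, which is not a perfect square, so G is not contained in A_6. The transitive groups of degree 6 not contained in A_6 are: C_6 (6T1, order 6), S_3 (6T2, order 6), D_6 (6T3, order 12), C_3 x S_3 (6T5, order 18), A_4 x C_2 (6T6, order 24), S_4 (6T8, order 24), S_3 x S_3 (6T9, order 36), S_4 x C_2 (6T11, order 48), (S_3 x S_3) : C_2 (6T13, order 72), PGL(2,5) (6T14, order 120), S_6 (6T16, order 720). By Dedekind's theorem, for a prime p not dividing disc(f) the degrees of the irreducible factors of f mod p form the cycle type of an element of G. Factoring f modulo the 79 such primes p <= 431 (skipping 2, 3, 7, 11, which divide the discriminant), each new pattern first appears at: mod 5: f = (x^6 + x^4 + 4x^3 + x^2 + 2), pattern 6; mod 13: f = (x^3 + 3x + 7)(x^3 + 12x + 12), pattern 3+3; mod 19: f = (x^2 + 6x + 10)(x^2 + 6x + 14)(x^2 + 7x + 3), pattern 2+2+2; mod 23: f = (x + 21)(x + 22)(x^2 + x + 8)(x^2 + 2x + 19), pattern 2+2+1+1; mod 97: f = (x)(x + 7)(x + 25)(x + 28)(x + 44)(x + 90), pattern 1+1+1+1+1+1. No other pattern occurs in this range, so the set of observed cycle types is {6, 3+3, 2+2+2, 2+2+1+1, 1+1+1+1+1+1}. The candidates containing elements of all these cycle types are D_6 (6T3) of order 12, A_4 x C_2 (6T6) of order 24, S_3 x S_3 (6T9) of order 36, S_4 x C_2 (6T11) of order 48, (S_3 x S_3) : C_2 (6T13) of order 72, PGL(2,5) (6T14) of order 120, S_6 (6T16) of order 720; the others are excluded. The observed types are precisely the cycle types that occur in D_6 (6T3). Each of the other remaining candidates has further cycle types, and by the Chebotarev density theorem the matching factorization patterns would occur for a proportion of primes equal to their share of the group: A_4 x C_2 (6T6) additionally contains elements of type 2+1+1+1+1 (3 of its 24 elements, about 12% of primes); S_3 x S_3 (6T9) additionally contains elements of type 3+1+1+1 (4 of its 36 elements, about 11% of primes); S_4 x C_2 (6T11) additionally contains elements of type 4+2, 4+1+1, 2+1+1+1+1 (15 of its 48 elements, about 31% of primes); (S_3 x S_3) : C_2 (6T13) additionally contains elements of type 4+2, 3+2+1, 3+1+1+1, 2+1+1+1+1 (40 of its 72 elements, about 56% of primes); PGL(2,5) (6T14) additionally contains elements of type 5+1, 4+1+1 (54 of its 120 elements, about 45% of primes); S_6 (6T16) additionally contains elements of type 5+1, 4+2, 4+1+1, 3+2+1, 3+1+1+1, 2+1+1+1+1 (499 of its 720 elements, about 69% of primes). None of the 79 primes tested shows any such pattern (for each of these groups the chance of that is below 10^-4), which rules them out. Hence G = D_6 (6T3), of order 12.

6T3: D_6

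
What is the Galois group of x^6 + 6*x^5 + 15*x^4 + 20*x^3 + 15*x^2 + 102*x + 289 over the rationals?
(S_3 x S_3) : C_2, the group 6T13 of order 72

The polynomial f is an irreducible sextic over Q, so G = Gal(f/Q) is one of the 16 transitive subgroups 6T1, ..., 6T16 of S_6. The discriminant of f is -9727331052552192, which is not a perfect square, so G is not contained in A_6. The transitive groups of degree 6 not contained in A_6 are: C_6 (6T1, order 6), S_3 (6T2, order 6), D_6 (6T3, order 12), C_3 x S_3 (6T5, order 18), A_4 x C_2 (6T6, order 24), S_4 (6T8, order 24), S_3 x S_3 (6T9, order 36), S_4 x C_2 (6T11, order 48), (S_3 x S_3) : C_2 (6T13, order 72), PGL(2,5) (6T14, order 120), S_6 (6T16, order 720). By Dedekind's theorem, for a prime p not dividing disc(f) the degrees of the irreducible factors of f mod p form the cycle type of an element of G. Factoring f modulo the 27 such primes p <= 127 (skipping 2, 3, 17, 43, which divide the discriminant), each new pattern first appears at: mod 5: f = (x^6 + x^5 + 2x + 4), pattern 6; mod 7: f = (x + 6)(x^2 + x + 3)(x^3 + 6x^2 + 6x + 4), pattern 3+2+1; mod 11: f = (x^2 + 6x + 2)(x^4 + 2x^2 + 8x + 7), pattern 4+2; mod 13: f = (x + 8)(x + 11)(x^2 + 4x + 2)(x^2 + 9x + 6), pattern 2+2+1+1; mod 61: f = (x + 5)(x + 9)(x + 21)(x + 43)(x^2 + 50x + 5), pattern 2+1+1+1+1; mod 97: f = (x + 2)(x + 21)(x + 25)(x^3 + 55x^2 + 56x + 80), pattern 3+1+1+1; mod 113: f = (x^2 + 10x + 49)(x^2 + 17x + 78)(x^2 + 92x + 59), pattern 2+2+2; mod 127: f = (x^3 + 52x^2 + 17x + 110)(x^3 + 81x^2 + 104x + 110), pattern 3+3. No other pattern occurs in this range, so the set of observed cycle types is {6, 3+2+1, 4+2, 2+2+1+1, 2+1+1+1+1, 3+1+1+1, 2+2+2, 3+3}. The candidates containing elements of all these cycle types are (S_3 x S_3) : C_2 (6T13) of order 72, S_6 (6T16) of order 720; the others are excluded. The observed types are precisely the cycle types that occur in (S_3 x S_3) : C_2 (6T13) (apart from the identity). Each of the other remaining candidates has further cycle types, and by the Chebotarev density theorem the matching factorization patterns would occur for a proportion of primes equal to their share of the group: S_6 (6T16) additionally contains elements of type 5+1, 4+1+1 (234 of its 720 elements, about 32% of primes). None of the 27 primes tested shows any such pattern (for each of these groups the chance of that is below 10^-4), which rules them out. Hence G = (S_3 x S_3) : C_2 (6T13), of order 72.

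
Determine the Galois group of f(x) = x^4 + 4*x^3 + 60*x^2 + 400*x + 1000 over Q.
V_4 (also written V4)

The polynomial is an irreducible quartic over Q and its discriminant is 186624000000 = 432000^2, a perfect square, so the Galois group is contained in A_4. The resolvent cubic y^3 - 60*y^2 - 2400*y + 64000 splits completely over Q, which gives the Klein four-group V_4.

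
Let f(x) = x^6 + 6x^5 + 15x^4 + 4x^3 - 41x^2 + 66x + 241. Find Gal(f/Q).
The polynomial f is an irreducible sextic over Q, so G = Gal(f/Q) is one of the 16 transitive subgroups 6T1, ..., 6T16 of S_6. The discriminant of f is -314339885068288, which is not a perfect square, so G is not contained in A_6. The transitive groups of degree 6 not contained in A_6 are: C_6 (6T1, order 6), S_3 (6T2, order 6), D_6 (6T3, order 12), C_3 x S_3 (6T5, order 18), A_4 x C_2 (6T6, order 24), S_4 (6T8, order 24), S_3 x S_3 (6T9, order 36), S_4 x C_2 (6T11, order 48), (S_3 x S_3) : C_2 (6T13, order 72), PGL(2,5) (6T14, order 120), S_6 (6T16, order 720). By Dedekind's theorem, for a prime p not dividing disc(f) the degrees of the irreducible factors of f mod p form the cycle type of an element of G. Factoring f modulo the 3 such primes p <= 7 (skipping 2, which divides the discriminant), each new pattern first appears at: mod 3: f = (x^6 + x^3 + x^2 + 1), pattern 6; mod 5: f = (x + 1)(x + 2)(x^4 + 3x^3 + 4x^2 + x + 3), pattern 4+1+1; mod 7: f = (x + 1)(x^2 + 2x + 2)(x^3 + 3x^2 + 2x + 5), pattern 3+2+1. No other pattern occurs in this range, so the set of observed cycle types is {6, 4+1+1, 3+2+1}. Among the candidates above, the only group containing elements of all these cycle types is S_6 (6T16); every other candidate lacks at least one of them. Hence G = S_6 (6T16), of order 720.

S_6, the symmetric group on 6 letters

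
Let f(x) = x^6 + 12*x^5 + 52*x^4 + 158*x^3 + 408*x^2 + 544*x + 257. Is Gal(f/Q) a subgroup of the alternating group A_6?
No

The polynomial is irreducible of degree 6 over Q. Its discriminant is -905333959757824, which is not a perfect square. A Galois group lies in the alternating group exactly when the discriminant is a square in Q, so the Galois group (S_4 x C_2) is not contained in A_6.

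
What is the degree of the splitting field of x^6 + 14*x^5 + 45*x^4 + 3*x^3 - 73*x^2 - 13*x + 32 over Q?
The degree of the splitting field over Q equals the order of the Galois group, so first determine the group. The polynomial f is an irreducible sextic over Q, so G = Gal(f/Q) is one of the 16 transitive subgroups 6T1, ..., 6T16 of S_6. The discriminant of f is 3646117689361 = 1909481^2, a perfect square, so G is contained in A_6. The transitive groups of degree 6 contained in A_6 are: A_4 (6T4, order 12), S_4 (6T7, order 24), (C_3 x C_3) : C_4 (6T10, order 36), PSL(2,5) (6T12, order 60), A_6 (6T15, order 360). By Dedekind's theorem, for a prime p not dividing disc(f) the degrees of the irreducible factors of f mod p form the cycle type of an element of G. Factoring f modulo the 21 such primes p <= 83 (skipping 7, 19, which divide the discriminant), each new pattern first appears at: mod 2: f = (x)(x^5 + x^3 + x^2 + x + 1), pattern 5+1; mod 11: f = (x^3 + 4x^2 + 7x + 2)(x^3 + 10x^2 + 9x + 5), pattern 3+3; mod 61: f = (x + 3)(x + 26)(x^2 + 23x + 23)(x^2 + 23x + 33), pattern 2+2+1+1. No other pattern occurs in this range, so the set of observed cycle types is {5+1, 3+3, 2+2+1+1}. The candidates containing elements of all these cycle types are PSL(2,5) (6T12) of order 60, A_6 (6T15) of order 360; the others are excluded. The observed types are precisely the cycle types that occur in PSL(2,5) (6T12) (apart from the identity). Each of the other remaining candidates has further cycle types, and by the Chebotarev density theorem the matching factorization patterns would occur for a proportion of primes equal to their share of the group: A_6 (6T15) additionally contains elements of type 4+2, 3+1+1+1 (130 of its 360 elements, about 36% of primes). None of the 21 primes tested shows any such pattern (for each of these groups the chance of that is below 10^-4), which rules them out. Hence G = PSL(2,5) (6T12), of order 60. The Galois group PSL(2,5) (6T12) has order 60, so the splitting field has degree 60 over Q.

60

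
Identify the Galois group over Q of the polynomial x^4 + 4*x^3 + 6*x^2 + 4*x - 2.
D_4, the dihedral group of order 8

The polynomial is an irreducible quartic over Q and its discriminant is -6912, which is not a perfect square, so the Galois group is not contained in A_4. The resolvent cubic y^3 - 6*y^2 + 24*y - 32 has exactly one rational root, so the Galois group is C_4 or D_4. The quartic remains irreducible over Q(sqrt(disc)), so the group is D_4.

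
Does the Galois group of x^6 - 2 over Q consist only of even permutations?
The polynomial is irreducible of degree 6 over Q. Its discriminant is 1492992, which is not a perfect square. A Galois group lies in the alternating group exactly when the discriminant is a square in Q, so the Galois group (D_6) is not contained in A_6.

No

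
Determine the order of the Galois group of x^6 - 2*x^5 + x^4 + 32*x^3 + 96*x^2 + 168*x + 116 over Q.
24

The degree of the splitting field over Q equals the order of the Galois group, so first determine the group. The polynomial f is an irreducible sextic over Q, so G = Gal(f/Q) is one of the 16 transitive subgroups 6T1, ..., 6T16 of S_6. The discriminant of f is -1080641454080000, which is not a perfect square, so G is not contained in A_6. The transitive groups of degree 6 not contained in A_6 are: C_6 (6T1, order 6), S_3 (6T2, order 6), D_6 (6T3, order 12), C_3 x S_3 (6T5, order 18), A_4 x C_2 (6T6, order 24), S_4 (6T8, order 24), S_3 x S_3 (6T9, order 36), S_4 x C_2 (6T11, order 48), (S_3 x S_3) : C_2 (6T13, order 72), PGL(2,5) (6T14, order 120), S_6 (6T16, order 720). By Dedekind's theorem, for a prime p not dividing disc(f) the degrees of the irreducible factors of f mod p form the cycle type of an element of G. Factoring f modulo the 22 such primes p <= 89 (skipping 2, 5, which divide the discriminant), each new pattern first appears at: mod 3: f = (x^3 + 2x + 2)(x^3 + x^2 + 2x + 1), pattern 3+3; mod 7: f = (x^2 + 2x + 2)(x^2 + 4x + 5)(x^2 + 6x + 6), pattern 2+2+2; mod 13: f = (x + 2)(x + 5)(x^4 + 4x^3 + 2x^2 + 4x + 9), pattern 4+1+1; mod 43: f = (x + 4)(x + 9)(x^2 + 8x + 32)(x^2 + 20x + 11), pattern 2+2+1+1. No other pattern occurs in this range, so the set of observed cycle types is {3+3, 2+2+2, 4+1+1, 2+2+1+1}. The candidates containing elements of all these cycle types are S_4 (6T8) of order 24, S_4 x C_2 (6T11) of order 48, PGL(2,5) (6T14) of order 120, S_6 (6T16) of order 720; the others are excluded. The observed types are precisely the cycle types that occur in S_4 (6T8) (apart from the identity). Each of the other remaining candidates has further cycle types, and by the Chebotarev density theorem the matching factorization patterns would occur for a proportion of primes equal to their share of the group: S_4 x C_2 (6T11) additionally contains elements of type 6, 4+2, 2+1+1+1+1 (17 of its 48 elements, about 35% of primes); PGL(2,5) (6T14) additionally contains elements of type 6, 5+1 (44 of its 120 elements, about 37% of primes); S_6 (6T16) additionally contains elements of type 6, 5+1, 4+2, 3+2+1, 3+1+1+1, 2+1+1+1+1 (529 of its 720 elements, about 73% of primes). None of the 22 primes tested shows any such pattern (for each of these groups the chance of that is below 10^-4), which rules them out. Hence G = S_4 (6T8), of order 24. The Galois group S_4 (6T8) has order 24, so the splitting field has degree 24 over Q.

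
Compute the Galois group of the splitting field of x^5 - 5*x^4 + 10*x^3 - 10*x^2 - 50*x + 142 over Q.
A_5 (also written A5)

The polynomial f is an irreducible quintic over Q, so G = Gal(f/Q) is a transitive subgroup of S_5: one of C_5 (5T1, order 5), D_5 (5T2, order 10), F_20 (5T3, order 20), A_5 (5T4, order 60) or S_5 (5T5, order 120). The discriminant of f is 58564000000 = 242000^2, a perfect square, so G is contained in A_5. The transitive groups of degree 5 contained in A_5 are: C_5 (5T1, order 5), D_5 (5T2, order 10), A_5 (5T4, order 60). By Dedekind's theorem, for a prime p not dividing disc(f) the degrees of the irreducible factors of f mod p form the cycle type of an element of G. Factoring f modulo the 3 such primes p <= 13 (skipping 2, 5, 11, which divide the discriminant), each new pattern first appears at: mod 3: f = (x^5 + x^4 + x^3 + 2x^2 + x + 1), pattern 5; mod 13: f = (x + 5)(x + 7)(x^3 + 9x^2 + 10x + 10), pattern 3+1+1. No other pattern occurs in this range, so the set of observed cycle types is {5, 3+1+1}. Among the candidates above, the only group containing elements of all these cycle types is A_5 (5T4) — each of C_5 (5T1), D_5 (5T2) lacks at least one of them. Hence G = A_5 (5T4), of order 60.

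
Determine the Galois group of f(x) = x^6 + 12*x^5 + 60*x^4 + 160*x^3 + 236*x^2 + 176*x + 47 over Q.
S_4

The polynomial f is an irreducible sextic over Q, so G = Gal(f/Q) is one of the 16 transitive subgroups 6T1, ..., 6T16 of S_6. The discriminant of f is 3356224 = 1832^2, a perfect square, so G is contained in A_6. The transitive groups of degree 6 contained in A_6 are: A_4 (6T4, order 12), S_4 (6T7, order 24), (C_3 x C_3) : C_4 (6T10, order 36), PSL(2,5) (6T12, order 60), A_6 (6T15, order 360). By Dedekind's theorem, for a prime p not dividing disc(f) the degrees of the irreducible factors of f mod p form the cycle type of an element of G. Factoring f modulo the 79 such primes p <= 419 (skipping 2, 229, which divide the discriminant), each new pattern first appears at: mod 3: f = (x^3 + x^2 + 2)(x^3 + 2x^2 + x + 1), pattern 3+3; mod 7: f = (x^2 + 4x + 1)(x^4 + x^3 + 6x^2 + 2x + 5), pattern 4+2; mod 23: f = (x + 11)(x + 16)(x^2 + 3x + 20)(x^2 + 5x + 1), pattern 2+2+1+1; mod 193: f = (x + 89)(x + 92)(x + 95)(x + 102)(x + 105)(x + 108), pattern 1+1+1+1+1+1. No other pattern occurs in this range, so the set of observed cycle types is {3+3, 4+2, 2+2+1+1, 1+1+1+1+1+1}. The candidates containing elements of all these cycle types are S_4 (6T7) of order 24, (C_3 x C_3) : C_4 (6T10) of order 36, A_6 (6T15) of order 360; the others are excluded. The observed types are precisely the cycle types that occur in S_4 (6T7). Each of the other remaining candidates has further cycle types, and by the Chebotarev density theorem the matching factorization patterns would occur for a proportion of primes equal to their share of the group: (C_3 x C_3) : C_4 (6T10) additionally contains elements of type 3+1+1+1 (4 of its 36 elements, about 11% of primes); A_6 (6T15) additionally contains elements of type 5+1, 3+1+1+1 (184 of its 360 elements, about 51% of primes). None of the 79 primes tested shows any such pattern (for each of these groups the chance of that is below 10^-4), which rules them out. Hence G = S_4 (6T7), of order 24.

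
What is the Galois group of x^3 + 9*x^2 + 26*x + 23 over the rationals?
The polynomial is an irreducible cubic over Q and its discriminant is -23, which is not a perfect square. For an irreducible cubic, a non-square discriminant gives Galois group S_3.

S_3 (also written S3)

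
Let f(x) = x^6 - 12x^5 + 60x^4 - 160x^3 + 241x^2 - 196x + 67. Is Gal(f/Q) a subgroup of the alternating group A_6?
Yes

The polynomial is irreducible of degree 6 over Q. Its discriminant is 61504 = 248^2, a perfect square. A Galois group lies in the alternating group exactly when the discriminant is a square in Q, so the Galois group (S_4) is contained in A_6.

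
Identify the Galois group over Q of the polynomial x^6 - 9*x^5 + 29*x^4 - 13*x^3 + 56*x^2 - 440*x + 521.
The polynomial f is an irreducible sextic over Q, so G = Gal(f/Q) is one of the 16 transitive subgroups 6T1, ..., 6T16 of S_6. The discriminant of f is 598116723780625 = 24456425^2, a perfect square, so G is contained in A_6. The transitive groups of degree 6 contained in A_6 are: A_4 (6T4, order 12), S_4 (6T7, order 24), (C_3 x C_3) : C_4 (6T10, order 36), PSL(2,5) (6T12, order 60), A_6 (6T15, order 360). By Dedekind's theorem, for a prime p not dividing disc(f) the degrees of the irreducible factors of f mod p form the cycle type of an element of G. Factoring f modulo the 21 such primes p <= 101 (skipping 5, 7, 29, 61, 79, which divide the discriminant), each new pattern first appears at: mod 2: f = (x^2 + x + 1)(x^4 + x + 1), pattern 4+2; mod 11: f = (x^3 + 6x + 3)(x^3 + 2x^2 + x + 5), pattern 3+3; mod 19: f = (x + 3)(x + 5)(x^2 + 6x + 14)(x^2 + 15x + 8), pattern 2+2+1+1; mod 101: f = (x + 4)(x + 28)(x + 76)(x^3 + 85x^2 + 21x + 15), pattern 3+1+1+1. No other pattern occurs in this range, so the set of observed cycle types is {4+2, 3+3, 2+2+1+1, 3+1+1+1}. The candidates containing elements of all these cycle types are (C_3 x C_3) : C_4 (6T10) of order 36, A_6 (6T15) of order 360; the others are excluded. The observed types are precisely the cycle types that occur in (C_3 x C_3) : C_4 (6T10) (apart from the identity). Each of the other remaining candidates has further cycle types, and by the Chebotarev density theorem the matching factorization patterns would occur for a proportion of primes equal to their share of the group: A_6 (6T15) additionally contains elements of type 5+1 (144 of its 360 elements, about 40% of primes). None of the 21 primes tested shows any such pattern (for each of these groups the chance of that is below 10^-4), which rules them out. Hence G = (C_3 x C_3) : C_4 (6T10), of order 36.

6T10: (C_3 x C_3) : C_4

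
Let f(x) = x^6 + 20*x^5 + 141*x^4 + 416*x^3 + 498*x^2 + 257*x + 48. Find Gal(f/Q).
The polynomial f is an irreducible sextic over Q, so G = Gal(f/Q) is one of the 16 transitive subgroups 6T1, ..., 6T16 of S_6. The discriminant of f is 30991489 = 5567^2, a perfect square, so G is contained in A_6. The transitive groups of degree 6 contained in A_6 are: A_4 (6T4, order 12), S_4 (6T7, order 24), (C_3 x C_3) : C_4 (6T10, order 36), PSL(2,5) (6T12, order 60), A_6 (6T15, order 360). By Dedekind's theorem, for a prime p not dividing disc(f) the degrees of the irreducible factors of f mod p form the cycle type of an element of G. Factoring f modulo the 21 such primes p <= 79 (skipping 19, which divides the discriminant), each new pattern first appears at: mod 2: f = (x)(x^5 + x^3 + 1), pattern 5+1; mod 7: f = (x^3 + x^2 + 3x + 5)(x^3 + 5x^2 + 4), pattern 3+3; mod 61: f = (x + 2)(x + 3)(x^2 + 36x + 13)(x^2 + 40x + 10), pattern 2+2+1+1. No other pattern occurs in this range, so the set of observed cycle types is {5+1, 3+3, 2+2+1+1}. The candidates containing elements of all these cycle types are PSL(2,5) (6T12) of order 60, A_6 (6T15) of order 360; the others are excluded. The observed types are precisely the cycle types that occur in PSL(2,5) (6T12) (apart from the identity). Each of the other remaining candidates has further cycle types, and by the Chebotarev density theorem the matching factorization patterns would occur for a proportion of primes equal to their share of the group: A_6 (6T15) additionally contains elements of type 4+2, 3+1+1+1 (130 of its 360 elements, about 36% of primes). None of the 21 primes tested shows any such pattern (for each of these groups the chance of that is below 10^-4), which rules them out. Hence G = PSL(2,5) (6T12), of order 60.

PSL(2,5) (also written A5(6))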